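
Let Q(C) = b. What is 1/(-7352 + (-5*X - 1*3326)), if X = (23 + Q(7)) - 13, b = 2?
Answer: -1/10738 ≈ -9.3127e-5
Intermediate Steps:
Q(C) = 2
X = 12 (X = (23 + 2) - 13 = 25 - 13 = 12)
1/(-7352 + (-5*X - 1*3326)) = 1/(-7352 + (-5*12 - 1*3326)) = 1/(-7352 + (-60 - 3326)) = 1/(-7352 - 3386) = 1/(-10738) = -1/10738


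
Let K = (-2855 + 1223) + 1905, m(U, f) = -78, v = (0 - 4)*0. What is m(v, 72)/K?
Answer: -2/7 ≈ -0.28571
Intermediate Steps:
v = 0 (v = -4*0 = 0)
K = 273 (K = -1632 + 1905 = 273)
m(v, 72)/K = -78/273 = -78*1/273 = -2/7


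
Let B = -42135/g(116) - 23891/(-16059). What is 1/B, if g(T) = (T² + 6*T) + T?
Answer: -76376604/111923059 ≈ -0.68240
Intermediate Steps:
g(T) = T² + 7*T
B = -111923059/76376604 (B = -42135*1/(116*(7 + 116)) - 23891/(-16059) = -42135/(116*123) - 23891*(-1/16059) = -42135/14268 + 23891/16059 = -42135*1/14268 + 23891/16059 = -14045/4756 + 23891/16059 = -111923059/76376604 ≈ -1.4654)
1/B = 1/(-111923059/76376604) = -76376604/111923059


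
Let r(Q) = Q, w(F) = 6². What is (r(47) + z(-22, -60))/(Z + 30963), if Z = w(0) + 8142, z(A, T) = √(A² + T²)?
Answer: 47/39141 + 2*√1021/39141 ≈ 0.0028335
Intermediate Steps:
w(F) = 36
Z = 8178 (Z = 36 + 8142 = 8178)
(r(47) + z(-22, -60))/(Z + 30963) = (47 + √((-22)² + (-60)²))/(8178 + 30963) = (47 + √(484 + 3600))/39141 = (47 + √4084)*(1/39141) = (47 + 2*√1021)*(1/39141) = 47/39141 + 2*√1021/39141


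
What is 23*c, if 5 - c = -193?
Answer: 4554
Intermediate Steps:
c = 198 (c = 5 - 1*(-193) = 5 + 193 = 198)
23*c = 23*198 = 4554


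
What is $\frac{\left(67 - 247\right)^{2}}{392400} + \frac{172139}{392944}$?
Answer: $\frac{22299647}{42830896} \approx 0.52064$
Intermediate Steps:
$\frac{\left(67 - 247\right)^{2}}{392400} + \frac{172139}{392944} = \left(-180\right)^{2} \cdot \frac{1}{392400} + 172139 \cdot \frac{1}{392944} = 32400 \cdot \frac{1}{392400} + \frac{172139}{392944} = \frac{9}{109} + \frac{172139}{392944} = \frac{22299647}{42830896}$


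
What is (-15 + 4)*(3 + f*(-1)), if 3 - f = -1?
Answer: 11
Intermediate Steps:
f = 4 (f = 3 - 1*(-1) = 3 + 1 = 4)
(-15 + 4)*(3 + f*(-1)) = (-15 + 4)*(3 + 4*(-1)) = -11*(3 - 4) = -11*(-1) = 11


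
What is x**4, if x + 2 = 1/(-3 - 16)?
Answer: 2313441/130321 ≈ 17.752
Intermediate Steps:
x = -39/19 (x = -2 + 1/(-3 - 16) = -2 + 1/(-19) = -2 - 1/19 = -39/19 ≈ -2.0526)
x**4 = (-39/19)**4 = 2313441/130321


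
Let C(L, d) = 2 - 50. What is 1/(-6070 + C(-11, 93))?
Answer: -1/6118 ≈ -0.00016345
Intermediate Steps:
C(L, d) = -48
1/(-6070 + C(-11, 93)) = 1/(-6070 - 48) = 1/(-6118) = -1/6118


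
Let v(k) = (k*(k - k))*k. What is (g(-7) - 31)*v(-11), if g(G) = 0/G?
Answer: 0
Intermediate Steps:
v(k) = 0 (v(k) = (k*0)*k = 0*k = 0)
g(G) = 0
(g(-7) - 31)*v(-11) = (0 - 31)*0 = -31*0 = 0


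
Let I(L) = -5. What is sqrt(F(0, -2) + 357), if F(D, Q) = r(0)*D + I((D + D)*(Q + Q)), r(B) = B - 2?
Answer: 4*sqrt(22) ≈ 18.762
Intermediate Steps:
r(B) = -2 + B
F(D, Q) = -5 - 2*D (F(D, Q) = (-2 + 0)*D - 5 = -2*D - 5 = -5 - 2*D)
sqrt(F(0, -2) + 357) = sqrt((-5 - 2*0) + 357) = sqrt((-5 + 0) + 357) = sqrt(-5 + 357) = sqrt(352) = 4*sqrt(22)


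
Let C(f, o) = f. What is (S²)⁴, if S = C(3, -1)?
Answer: 6561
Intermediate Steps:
S = 3
(S²)⁴ = (3²)⁴ = 9⁴ = 6561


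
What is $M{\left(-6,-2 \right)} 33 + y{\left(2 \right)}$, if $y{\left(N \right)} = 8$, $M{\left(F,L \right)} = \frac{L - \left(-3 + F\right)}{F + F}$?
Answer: $- \frac{45}{4} \approx -11.25$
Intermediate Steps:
$M{\left(F,L \right)} = \frac{3 + L - F}{2 F}$
$M{\left(-6,-2 \right)} 33 + y{\left(2 \right)} = \frac{3 - 2 - -6}{2 \left(-6\right)} 33 + 8 = \frac{1}{2} \left(- \frac{1}{6}\right) \left(3 - 2 + 6\right) 33 + 8 = \frac{1}{2} \left(- \frac{1}{6}\right) 7 \cdot 33 + 8 = \left(- \frac{7}{12}\right) 33 + 8 = - \frac{77}{4} + 8 = - \frac{45}{4}$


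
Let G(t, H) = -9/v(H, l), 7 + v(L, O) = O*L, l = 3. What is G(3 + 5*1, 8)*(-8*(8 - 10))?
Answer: -144/17 ≈ -8.4706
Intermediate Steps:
v(L, O) = -7 + L*O (v(L, O) = -7 + O*L = -7 + L*O)
G(t, H) = -9/(-7 + 3*H) (G(t, H) = -9/(-7 + H*3) = -9/(-7 + 3*H))
G(3 + 5*1, 8)*(-8*(8 - 10)) = (-9/(-7 + 3*8))*(-8*(8 - 10)) = (-9/(-7 + 24))*(-8*(-2)) = -9/17*16 = -144/17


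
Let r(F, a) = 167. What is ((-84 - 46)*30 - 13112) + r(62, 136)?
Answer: -16845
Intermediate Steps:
((-84 - 46)*30 - 13112) + r(62, 136) = ((-84 - 46)*30 - 13112) + 167 = (-130*30 - 13112) + 167 = (-3900 - 13112) + 167 = -17012 + 167 = -16845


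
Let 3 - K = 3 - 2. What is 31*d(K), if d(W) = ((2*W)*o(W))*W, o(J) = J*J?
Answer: 992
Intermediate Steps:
K = 2 (K = 3 - (3 - 2) = 3 - 1*1 = 3 - 1 = 2)
o(J) = J²
d(W) = 2*W⁴ (d(W) = ((2*W)*W²)*W = (2*W³)*W = 2*W⁴)
31*d(K) = 31*(2*2⁴) = 31*(2*16) = 31*32 = 992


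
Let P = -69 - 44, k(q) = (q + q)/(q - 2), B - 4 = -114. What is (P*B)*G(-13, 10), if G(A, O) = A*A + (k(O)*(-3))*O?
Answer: 1168420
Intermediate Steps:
B = -110 (B = 4 - 114 = -110)
k(q) = 2*q/(-2 + q) (k(q) = (2*q)/(-2 + q) = 2*q/(-2 + q))
G(A, O) = A² - 6*O²/(-2 + O) (G(A, O) = A*A + ((2*O/(-2 + O))*(-3))*O = A² + (-6*O/(-2 + O))*O = A² - 6*O²/(-2 + O))
P = -113
(P*B)*G(-13, 10) = (-113*(-110))*((-6*10² + (-13)²*(-2 + 10))/(-2 + 10)) = 12430*((-6*100 + 169*8)/8) = 12430*((-600 + 1352)/8) = 12430*((⅛)*752) = 12430*94 = 1168420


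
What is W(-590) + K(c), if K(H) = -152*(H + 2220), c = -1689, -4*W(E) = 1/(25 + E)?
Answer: -182409119/2260 ≈ -80712.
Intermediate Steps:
W(E) = -1/(4*(25 + E))
K(H) = -337440 - 152*H (K(H) = -152*(2220 + H) = -337440 - 152*H)
W(-590) + K(c) = -1/(100 + 4*(-590)) + (-337440 - 152*(-1689)) = -1/(100 - 2360) + (-337440 + 256728) = -1/(-2260) - 80712 = -1*(-1/2260) - 80712 = 1/2260 - 80712 = -182409119/2260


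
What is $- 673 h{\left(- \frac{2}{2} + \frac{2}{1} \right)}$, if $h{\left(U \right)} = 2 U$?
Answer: $-1346$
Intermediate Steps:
$- 673 h{\left(- \frac{2}{2} + \frac{2}{1} \right)} = - 673 \cdot 2 \left(- \frac{2}{2} + \frac{2}{1}\right) = - 673 \cdot 2 \left(\left(-2\right) \frac{1}{2} + 2 \cdot 1\right) = - 673 \cdot 2 \left(-1 + 2\right) = - 673 \cdot 2 \cdot 1 = \left(-673\right) 2 = -1346$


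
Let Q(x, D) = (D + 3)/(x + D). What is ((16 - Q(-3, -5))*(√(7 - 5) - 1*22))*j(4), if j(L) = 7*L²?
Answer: -38808 + 1764*√2 ≈ -36313.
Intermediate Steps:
Q(x, D) = (3 + D)/(D + x)
((16 - Q(-3, -5))*(√(7 - 5) - 1*22))*j(4) = ((16 - (3 - 5)/(-5 - 3))*(√(7 - 5) - 1*22))*(7*4²) = ((16 - (-2)/(-8))*(√2 - 22))*(7*16) = ((16 - (-1)*(-2)/8)*(-22 + √2))*112 = ((16 - 1*¼)*(-22 + √2))*112 = ((16 - ¼)*(-22 + √2))*112 = (63*(-22 + √2)/4)*112 = (-693/2 + 63*√2/4)*112 = -38808 + 1764*√2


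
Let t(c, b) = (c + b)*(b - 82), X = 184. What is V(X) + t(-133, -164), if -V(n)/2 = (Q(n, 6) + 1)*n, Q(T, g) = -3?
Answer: 73798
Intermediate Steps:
V(n) = 4*n (V(n) = -2*(-3 + 1)*n = -(-4)*n = 4*n)
t(c, b) = (-82 + b)*(b + c) (t(c, b) = (b + c)*(-82 + b) = (-82 + b)*(b + c))
V(X) + t(-133, -164) = 4*184 + ((-164)² - 82*(-164) - 82*(-133) - 164*(-133)) = 736 + (26896 + 13448 + 10906 + 21812) = 736 + 73062 = 73798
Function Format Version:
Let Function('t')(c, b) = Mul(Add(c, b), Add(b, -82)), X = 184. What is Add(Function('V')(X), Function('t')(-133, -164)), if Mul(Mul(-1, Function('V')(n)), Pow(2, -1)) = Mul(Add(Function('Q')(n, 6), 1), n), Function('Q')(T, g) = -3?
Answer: 73798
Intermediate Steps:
Function('V')(n) = Mul(4, n) (Function('V')(n) = Mul(-2, Mul(Add(-3, 1), n)) = Mul(-2, Mul(-2, n)) = Mul(4, n))
Function('t')(c, b) = Mul(Add(-82, b), Add(b, c)) (Function('t')(c, b) = Mul(Add(b, c), Add(-82, b)) = Mul(Add(-82, b), Add(b, c)))
Add(Function('V')(X), Function('t')(-133, -164)) = Add(Mul(4, 184), Add(Pow(-164, 2), Mul(-82, -164), Mul(-82, -133), Mul(-164, -133))) = Add(736, Add(26896, 13448, 10906, 21812)) = Add(736, 73062) = 73798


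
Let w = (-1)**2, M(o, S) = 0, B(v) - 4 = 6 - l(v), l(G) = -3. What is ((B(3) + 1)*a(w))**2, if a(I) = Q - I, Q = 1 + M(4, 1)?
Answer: 0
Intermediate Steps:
B(v) = 13 (B(v) = 4 + (6 - 1*(-3)) = 4 + (6 + 3) = 4 + 9 = 13)
Q = 1 (Q = 1 + 0 = 1)
w = 1
a(I) = 1 - I
((B(3) + 1)*a(w))**2 = ((13 + 1)*(1 - 1*1))**2 = (14*(1 - 1))**2 = (14*0)**2 = 0**2 = 0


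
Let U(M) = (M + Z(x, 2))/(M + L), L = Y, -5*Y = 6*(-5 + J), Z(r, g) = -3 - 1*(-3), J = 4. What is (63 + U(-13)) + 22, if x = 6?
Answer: 5080/59 ≈ 86.102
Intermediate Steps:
Z(r, g) = 0 (Z(r, g) = -3 + 3 = 0)
Y = 6/5 (Y = -6*(-5 + 4)/5 = -6*(-1)/5 = -⅕*(-6) = 6/5 ≈ 1.2000)
L = 6/5 ≈ 1.2000
U(M) = M/(6/5 + M) (U(M) = (M + 0)/(M + 6/5) = M/(6/5 + M))
(63 + U(-13)) + 22 = (63 + 5*(-13)/(6 + 5*(-13))) + 22 = (63 + 5*(-13)/(6 - 65)) + 22 = (63 + 5*(-13)/(-59)) + 22 = (63 + 5*(-13)*(-1/59)) + 22 = (63 + 65/59) + 22 = 3782/59 + 22 = 5080/59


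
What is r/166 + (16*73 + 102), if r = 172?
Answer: 105496/83 ≈ 1271.0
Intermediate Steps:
r/166 + (16*73 + 102) = 172/166 + (16*73 + 102) = 172*(1/166) + (1168 + 102) = 86/83 + 1270 = 105496/83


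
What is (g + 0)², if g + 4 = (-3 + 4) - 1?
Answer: 16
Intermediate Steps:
g = -4 (g = -4 + ((-3 + 4) - 1) = -4 + (1 - 1) = -4 + 0 = -4)
(g + 0)² = (-4 + 0)² = (-4)² = 16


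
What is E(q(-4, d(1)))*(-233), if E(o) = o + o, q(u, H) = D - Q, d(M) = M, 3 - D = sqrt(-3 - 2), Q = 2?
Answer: -466 + 466*I*sqrt(5) ≈ -466.0 + 1042.0*I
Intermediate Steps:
D = 3 - I*sqrt(5) (D = 3 - sqrt(-3 - 2) = 3 - sqrt(-5) = 3 - I*sqrt(5) ≈ 3.0 - 2.2361*I)
q(u, H) = 1 - I*sqrt(5) (q(u, H) = (3 - I*sqrt(5)) - 1*2 = (3 - I*sqrt(5)) - 2 = 1 - I*sqrt(5))
E(o) = 2*o
E(q(-4, d(1)))*(-233) = (2*(1 - I*sqrt(5)))*(-233) = (2 - 2*I*sqrt(5))*(-233) = -466 + 466*I*sqrt(5)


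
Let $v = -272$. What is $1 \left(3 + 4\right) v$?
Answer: $-1904$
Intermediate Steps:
$1 \left(3 + 4\right) v = 1 \left(3 + 4\right) \left(-272\right) = 1 \cdot 7 \left(-272\right) = 7 \left(-272\right) = -1904$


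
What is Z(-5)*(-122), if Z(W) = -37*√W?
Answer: 4514*I*√5 ≈ 10094.0*I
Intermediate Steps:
Z(-5)*(-122) = -37*I*√5*(-122) = 4514*I*√5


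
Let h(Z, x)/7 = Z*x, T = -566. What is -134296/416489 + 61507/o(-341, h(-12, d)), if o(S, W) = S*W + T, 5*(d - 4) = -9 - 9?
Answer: 120771453047/22681157962 ≈ 5.3247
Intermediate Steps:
d = ⅖ (d = 4 + (-9 - 9)/5 = 4 + (⅕)*(-18) = 4 - 18/5 = ⅖ ≈ 0.40000)
h(Z, x) = 7*Z*x (h(Z, x) = 7*(Z*x) = 7*Z*x)
o(S, W) = -566 + S*W (o(S, W) = S*W - 566 = -566 + S*W)
-134296/416489 + 61507/o(-341, h(-12, d)) = -134296/416489 + 61507/(-566 - 2387*(-12)*2/5) = -134296*1/416489 + 61507/(-566 - 341*(-168/5)) = -134296/416489 + 61507/(-566 + 57288/5) = -134296/416489 + 61507/(54458/5) = -134296/416489 + 61507*(5/54458) = -134296/416489 + 307535/54458 = 120771453047/22681157962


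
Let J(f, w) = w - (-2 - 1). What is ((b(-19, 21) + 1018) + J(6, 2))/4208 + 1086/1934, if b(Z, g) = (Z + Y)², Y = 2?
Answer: 222103/254321 ≈ 0.87332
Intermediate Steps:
J(f, w) = 3 + w (J(f, w) = w - 1*(-3) = w + 3 = 3 + w)
b(Z, g) = (2 + Z)² (b(Z, g) = (Z + 2)² = (2 + Z)²)
((b(-19, 21) + 1018) + J(6, 2))/4208 + 1086/1934 = (((2 - 19)² + 1018) + (3 + 2))/4208 + 1086/1934 = (((-17)² + 1018) + 5)*(1/4208) + 1086*(1/1934) = ((289 + 1018) + 5)*(1/4208) + 543/967 = (1307 + 5)*(1/4208) + 543/967 = 1312*(1/4208) + 543/967 = 82/263 + 543/967 = 222103/254321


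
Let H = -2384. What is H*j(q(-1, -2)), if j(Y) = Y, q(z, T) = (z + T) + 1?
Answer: 4768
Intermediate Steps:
q(z, T) = 1 + T + z (q(z, T) = (T + z) + 1 = 1 + T + z)
H*j(q(-1, -2)) = -2384*(1 - 2 - 1) = -2384*(-2) = 4768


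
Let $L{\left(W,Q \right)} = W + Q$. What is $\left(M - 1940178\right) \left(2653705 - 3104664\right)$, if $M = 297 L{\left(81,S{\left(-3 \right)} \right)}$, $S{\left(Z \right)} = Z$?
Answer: $864493814508$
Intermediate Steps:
$L{\left(W,Q \right)} = Q + W$
$M = 23166$ ($M = 297 \left(-3 + 81\right) = 297 \cdot 78 = 23166$)
$\left(M - 1940178\right) \left(2653705 - 3104664\right) = \left(23166 - 1940178\right) \left(2653705 - 3104664\right) = \left(23166 + \left(-2159216 + 219038\right)\right) \left(-450959\right) = \left(23166 - 1940178\right) \left(-450959\right) = \left(-1917012\right) \left(-450959\right) = 864493814508$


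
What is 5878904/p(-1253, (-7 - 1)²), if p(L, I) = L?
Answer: -5878904/1253 ≈ -4691.9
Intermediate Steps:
5878904/p(-1253, (-7 - 1)²) = 5878904/(-1253) = 5878904*(-1/1253) = -5878904/1253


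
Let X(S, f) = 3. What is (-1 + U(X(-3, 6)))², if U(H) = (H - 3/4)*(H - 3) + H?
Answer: 4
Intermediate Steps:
U(H) = H + (-3 + H)*(-¾ + H) (U(H) = (H - 3*¼)*(-3 + H) + H = (H - ¾)*(-3 + H) + H = (-¾ + H)*(-3 + H) + H = (-3 + H)*(-¾ + H) + H = H + (-3 + H)*(-¾ + H))
(-1 + U(X(-3, 6)))² = (-1 + (9/4 + 3² - 11/4*3))² = (-1 + (9/4 + 9 - 33/4))² = (-1 + 3)² = 2² = 4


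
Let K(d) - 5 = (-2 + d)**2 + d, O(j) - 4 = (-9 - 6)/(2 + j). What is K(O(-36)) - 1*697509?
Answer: -806302601/1156 ≈ -6.9749e+5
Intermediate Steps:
O(j) = 4 - 15/(2 + j) (O(j) = 4 + (-9 - 6)/(2 + j) = 4 - 15/(2 + j))
K(d) = 5 + d + (-2 + d)**2 (K(d) = 5 + ((-2 + d)**2 + d) = 5 + (d + (-2 + d)**2) = 5 + d + (-2 + d)**2)
K(O(-36)) - 1*697509 = (5 + (-7 + 4*(-36))/(2 - 36) + (-2 + (-7 + 4*(-36))/(2 - 36))**2) - 1*697509 = (5 + (-7 - 144)/(-34) + (-2 + (-7 - 144)/(-34))**2) - 697509 = (5 - 1/34*(-151) + (-2 - 1/34*(-151))**2) - 697509 = (5 + 151/34 + (-2 + 151/34)**2) - 697509 = (5 + 151/34 + (83/34)**2) - 697509 = (5 + 151/34 + 6889/1156) - 697509 = 17803/1156 - 697509 = -806302601/1156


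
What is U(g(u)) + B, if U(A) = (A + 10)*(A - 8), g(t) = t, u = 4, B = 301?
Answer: 245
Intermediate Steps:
U(A) = (-8 + A)*(10 + A) (U(A) = (10 + A)*(-8 + A) = (-8 + A)*(10 + A))
U(g(u)) + B = (-80 + 4**2 + 2*4) + 301 = (-80 + 16 + 8) + 301 = -56 + 301 = 245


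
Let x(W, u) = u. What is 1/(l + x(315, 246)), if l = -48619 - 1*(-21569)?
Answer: -1/26804 ≈ -3.7308e-5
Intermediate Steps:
l = -27050 (l = -48619 + 21569 = -27050)
1/(l + x(315, 246)) = 1/(-27050 + 246) = 1/(-26804) = -1/26804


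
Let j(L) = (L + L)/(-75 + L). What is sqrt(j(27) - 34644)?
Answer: I*sqrt(554322)/4 ≈ 186.13*I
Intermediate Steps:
j(L) = 2*L/(-75 + L) (j(L) = (2*L)/(-75 + L) = 2*L/(-75 + L))
sqrt(j(27) - 34644) = sqrt(2*27/(-75 + 27) - 34644) = sqrt(2*27/(-48) - 34644) = sqrt(2*27*(-1/48) - 34644) = sqrt(-9/8 - 34644) = sqrt(-277161/8) = I*sqrt(554322)/4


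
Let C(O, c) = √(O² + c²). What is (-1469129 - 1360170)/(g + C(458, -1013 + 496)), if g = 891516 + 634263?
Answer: -4316884998921/2328001079788 + 2829299*√477053/2328001079788 ≈ -1.8535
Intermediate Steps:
g = 1525779
(-1469129 - 1360170)/(g + C(458, -1013 + 496)) = (-1469129 - 1360170)/(1525779 + √(458² + (-1013 + 496)²)) = -2829299/(1525779 + √(209764 + (-517)²)) = -2829299/(1525779 + √(209764 + 267289)) = -2829299/(1525779 + √477053)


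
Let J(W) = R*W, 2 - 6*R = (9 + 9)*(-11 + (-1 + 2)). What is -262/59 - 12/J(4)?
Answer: -24373/5369 ≈ -4.5396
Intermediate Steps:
R = 91/3 (R = 1/3 - (9 + 9)*(-11 + (-1 + 2))/6 = 1/3 - 3*(-11 + 1) = 1/3 - 3*(-10) = 1/3 - 1/6*(-180) = 1/3 + 30 = 91/3 ≈ 30.333)
J(W) = 91*W/3
-262/59 - 12/J(4) = -262/59 - 12/((91/3)*4) = -262*1/59 - 12/364/3 = -262/59 - 12*3/364 = -262/59 - 9/91 = -24373/5369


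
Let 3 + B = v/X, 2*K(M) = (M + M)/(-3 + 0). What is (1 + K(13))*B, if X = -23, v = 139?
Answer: 2080/69 ≈ 30.145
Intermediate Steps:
K(M) = -M/3 (K(M) = ((M + M)/(-3 + 0))/2 = ((2*M)/(-3))/2 = ((2*M)*(-⅓))/2 = (-2*M/3)/2 = -M/3)
B = -208/23 (B = -3 + 139/(-23) = -3 + 139*(-1/23) = -3 - 139/23 = -208/23 ≈ -9.0435)
(1 + K(13))*B = (1 - ⅓*13)*(-208/23) = (1 - 13/3)*(-208/23) = -10/3*(-208/23) = 2080/69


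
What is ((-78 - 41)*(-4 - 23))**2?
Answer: 10323369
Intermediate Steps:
((-78 - 41)*(-4 - 23))**2 = (-119*(-27))**2 = 3213**2 = 10323369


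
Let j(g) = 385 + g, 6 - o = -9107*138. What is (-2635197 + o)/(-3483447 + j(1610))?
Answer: 459475/1160484 ≈ 0.39593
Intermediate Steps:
o = 1256772 (o = 6 - (-9107)*138 = 6 - 1*(-1256766) = 6 + 1256766 = 1256772)
(-2635197 + o)/(-3483447 + j(1610)) = (-2635197 + 1256772)/(-3483447 + (385 + 1610)) = -1378425/(-3483447 + 1995) = -1378425/(-3481452) = -1378425*(-1/3481452) = 459475/1160484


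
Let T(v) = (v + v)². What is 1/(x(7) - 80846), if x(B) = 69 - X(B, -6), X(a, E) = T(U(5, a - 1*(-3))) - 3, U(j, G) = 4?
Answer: -1/80838 ≈ -1.2370e-5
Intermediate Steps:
T(v) = 4*v² (T(v) = (2*v)² = 4*v²)
X(a, E) = 61 (X(a, E) = 4*4² - 3 = 4*16 - 3 = 64 - 3 = 61)
x(B) = 8 (x(B) = 69 - 1*61 = 69 - 61 = 8)
1/(x(7) - 80846) = 1/(8 - 80846) = 1/(-80838) = -1/80838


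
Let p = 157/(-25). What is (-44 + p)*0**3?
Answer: 0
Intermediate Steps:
p = -157/25 (p = 157*(-1/25) = -157/25 ≈ -6.2800)
(-44 + p)*0**3 = (-44 - 157/25)*0**3 = -1257/25*0 = 0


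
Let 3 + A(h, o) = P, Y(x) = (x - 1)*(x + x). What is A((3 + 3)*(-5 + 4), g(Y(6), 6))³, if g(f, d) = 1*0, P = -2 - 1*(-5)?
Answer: 0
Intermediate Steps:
P = 3 (P = -2 + 5 = 3)
Y(x) = 2*x*(-1 + x) (Y(x) = (-1 + x)*(2*x) = 2*x*(-1 + x))
g(f, d) = 0
A(h, o) = 0 (A(h, o) = -3 + 3 = 0)
A((3 + 3)*(-5 + 4), g(Y(6), 6))³ = 0³ = 0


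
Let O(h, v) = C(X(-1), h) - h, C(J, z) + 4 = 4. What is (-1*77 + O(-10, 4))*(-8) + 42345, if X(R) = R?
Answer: 42881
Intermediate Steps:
C(J, z) = 0 (C(J, z) = -4 + 4 = 0)
O(h, v) = -h (O(h, v) = 0 - h = -h)
(-1*77 + O(-10, 4))*(-8) + 42345 = (-1*77 - 1*(-10))*(-8) + 42345 = (-77 + 10)*(-8) + 42345 = -67*(-8) + 42345 = 536 + 42345 = 42881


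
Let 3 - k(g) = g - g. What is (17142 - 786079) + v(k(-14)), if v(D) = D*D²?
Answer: -768910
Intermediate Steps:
k(g) = 3 (k(g) = 3 - (g - g) = 3 - 1*0 = 3 + 0 = 3)
v(D) = D³
(17142 - 786079) + v(k(-14)) = (17142 - 786079) + 3³ = -768937 + 27 = -768910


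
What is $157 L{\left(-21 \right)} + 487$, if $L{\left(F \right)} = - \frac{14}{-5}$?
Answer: $\frac{4633}{5} \approx 926.6$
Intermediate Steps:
$L{\left(F \right)} = \frac{14}{5}$ ($L{\left(F \right)} = \left(-14\right) \left(- \frac{1}{5}\right) = \frac{14}{5}$)
$157 L{\left(-21 \right)} + 487 = 157 \cdot \frac{14}{5} + 487 = \frac{2198}{5} + 487 = \frac{4633}{5}$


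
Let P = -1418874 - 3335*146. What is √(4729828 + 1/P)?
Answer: 9*√53020972686248066/952892 ≈ 2174.8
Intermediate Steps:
P = -1905784 (P = -1418874 - 486910 = -1905784)
√(4729828 + 1/P) = √(4729828 + 1/(-1905784)) = √(4729828 - 1/1905784) = √(9014030525151/1905784) = 9*√53020972686248066/952892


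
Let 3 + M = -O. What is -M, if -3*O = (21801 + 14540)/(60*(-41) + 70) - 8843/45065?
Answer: 525638017/64623210 ≈ 8.1339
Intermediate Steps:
O = 331768387/64623210 (O = -((21801 + 14540)/(60*(-41) + 70) - 8843/45065)/3 = -(36341/(-2460 + 70) - 8843*1/45065)/3 = -(36341/(-2390) - 8843/45065)/3 = -(36341*(-1/2390) - 8843/45065)/3 = -(-36341/2390 - 8843/45065)/3 = -1/3*(-331768387/21541070) = 331768387/64623210 ≈ 5.1339)
M = -525638017/64623210 (M = -3 - 1*331768387/64623210 = -3 - 331768387/64623210 = -525638017/64623210 ≈ -8.1339)
-M = -1*(-525638017/64623210) = 525638017/64623210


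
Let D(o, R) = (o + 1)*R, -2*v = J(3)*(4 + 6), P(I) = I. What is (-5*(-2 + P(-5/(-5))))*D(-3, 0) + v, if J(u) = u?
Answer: -15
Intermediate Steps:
v = -15 (v = -3*(4 + 6)/2 = -3*10/2 = -1/2*30 = -15)
D(o, R) = R*(1 + o) (D(o, R) = (1 + o)*R = R*(1 + o))
(-5*(-2 + P(-5/(-5))))*D(-3, 0) + v = (-5*(-2 - 5/(-5)))*(0*(1 - 3)) - 15 = (-5*(-2 - 5*(-1/5)))*(0*(-2)) - 15 = -5*(-2 + 1)*0 - 15 = -(-5)*0 - 15 = -5*(-1)*0 - 15 = 5*0 - 15 = 0 - 15 = -15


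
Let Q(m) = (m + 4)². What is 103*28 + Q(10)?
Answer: 3080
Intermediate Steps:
Q(m) = (4 + m)²
103*28 + Q(10) = 103*28 + (4 + 10)² = 2884 + 14² = 2884 + 196 = 3080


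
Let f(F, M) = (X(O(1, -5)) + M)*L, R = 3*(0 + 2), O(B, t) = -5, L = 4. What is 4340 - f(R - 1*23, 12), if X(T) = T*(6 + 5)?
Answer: 4512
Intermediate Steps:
R = 6 (R = 3*2 = 6)
X(T) = 11*T (X(T) = T*11 = 11*T)
f(F, M) = -220 + 4*M (f(F, M) = (11*(-5) + M)*4 = (-55 + M)*4 = -220 + 4*M)
4340 - f(R - 1*23, 12) = 4340 - (-220 + 4*12) = 4340 - (-220 + 48) = 4340 - 1*(-172) = 4340 + 172 = 4512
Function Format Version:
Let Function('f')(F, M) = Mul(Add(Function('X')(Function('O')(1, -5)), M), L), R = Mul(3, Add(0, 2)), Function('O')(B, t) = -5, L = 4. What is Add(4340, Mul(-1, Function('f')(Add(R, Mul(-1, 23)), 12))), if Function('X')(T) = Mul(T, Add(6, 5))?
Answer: 4512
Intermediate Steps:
R = 6 (R = Mul(3, 2) = 6)
Function('X')(T) = Mul(11, T) (Function('X')(T) = Mul(T, 11) = Mul(11, T))
Function('f')(F, M) = Add(-220, Mul(4, M)) (Function('f')(F, M) = Mul(Add(Mul(11, -5), M), 4) = Mul(Add(-55, M), 4) = Add(-220, Mul(4, M)))
Add(4340, Mul(-1, Function('f')(Add(R, Mul(-1, 23)), 12))) = Add(4340, Mul(-1, Add(-220, Mul(4, 12)))) = Add(4340, Mul(-1, Add(-220, 48))) = Add(4340, Mul(-1, -172)) = Add(4340, 172) = 4512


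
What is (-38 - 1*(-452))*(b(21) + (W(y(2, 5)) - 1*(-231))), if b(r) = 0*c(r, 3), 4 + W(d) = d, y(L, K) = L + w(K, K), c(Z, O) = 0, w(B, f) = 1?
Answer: 95220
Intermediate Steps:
y(L, K) = 1 + L (y(L, K) = L + 1 = 1 + L)
W(d) = -4 + d
b(r) = 0 (b(r) = 0*0 = 0)
(-38 - 1*(-452))*(b(21) + (W(y(2, 5)) - 1*(-231))) = (-38 - 1*(-452))*(0 + ((-4 + (1 + 2)) - 1*(-231))) = (-38 + 452)*(0 + ((-4 + 3) + 231)) = 414*(0 + (-1 + 231)) = 414*(0 + 230) = 414*230 = 95220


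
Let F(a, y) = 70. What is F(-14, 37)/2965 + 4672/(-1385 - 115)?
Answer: -687374/222375 ≈ -3.0911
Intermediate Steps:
F(-14, 37)/2965 + 4672/(-1385 - 115) = 70/2965 + 4672/(-1385 - 115) = 70*(1/2965) + 4672/(-1500) = 14/593 + 4672*(-1/1500) = 14/593 - 1168/375 = -687374/222375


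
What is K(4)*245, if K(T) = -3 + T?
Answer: 245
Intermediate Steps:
K(4)*245 = (-3 + 4)*245 = 1*245 = 245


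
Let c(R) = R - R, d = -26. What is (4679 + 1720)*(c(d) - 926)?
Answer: -5925474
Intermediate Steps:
c(R) = 0
(4679 + 1720)*(c(d) - 926) = (4679 + 1720)*(0 - 926) = 6399*(-926) = -5925474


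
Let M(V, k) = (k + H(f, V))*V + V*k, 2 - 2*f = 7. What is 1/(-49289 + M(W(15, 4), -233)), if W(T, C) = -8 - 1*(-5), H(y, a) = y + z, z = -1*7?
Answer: -2/95725 ≈ -2.0893e-5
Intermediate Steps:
f = -5/2 (f = 1 - 1/2*7 = 1 - 7/2 = -5/2 ≈ -2.5000)
z = -7
H(y, a) = -7 + y (H(y, a) = y - 7 = -7 + y)
W(T, C) = -3 (W(T, C) = -8 + 5 = -3)
M(V, k) = V*k + V*(-19/2 + k) (M(V, k) = (k + (-7 - 5/2))*V + V*k = (k - 19/2)*V + V*k = (-19/2 + k)*V + V*k = V*(-19/2 + k) + V*k = V*k + V*(-19/2 + k))
1/(-49289 + M(W(15, 4), -233)) = 1/(-49289 + (1/2)*(-3)*(-19 + 4*(-233))) = 1/(-49289 + (1/2)*(-3)*(-19 - 932)) = 1/(-49289 + (1/2)*(-3)*(-951)) = 1/(-49289 + 2853/2) = 1/(-95725/2) = -2/95725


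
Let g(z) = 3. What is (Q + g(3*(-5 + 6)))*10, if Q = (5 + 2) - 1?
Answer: 90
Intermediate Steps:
Q = 6 (Q = 7 - 1 = 6)
(Q + g(3*(-5 + 6)))*10 = (6 + 3)*10 = 9*10 = 90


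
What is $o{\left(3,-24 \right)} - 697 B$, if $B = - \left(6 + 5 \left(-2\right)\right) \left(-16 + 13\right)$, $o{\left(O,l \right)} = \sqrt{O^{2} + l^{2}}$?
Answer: $8364 + 3 \sqrt{65} \approx 8388.2$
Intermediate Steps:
$B = -12$ ($B = - \left(6 - 10\right) \left(-3\right) = - \left(-4\right) \left(-3\right) = \left(-1\right) 12 = -12$)
$o{\left(3,-24 \right)} - 697 B = \sqrt{3^{2} + \left(-24\right)^{2}} - -8364 = \sqrt{9 + 576} + 8364 = \sqrt{585} + 8364 = 3 \sqrt{65} + 8364 = 8364 + 3 \sqrt{65}$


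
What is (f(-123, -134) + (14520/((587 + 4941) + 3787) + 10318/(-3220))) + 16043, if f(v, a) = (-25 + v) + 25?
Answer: 98852981/6210 ≈ 15918.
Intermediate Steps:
f(v, a) = v
(f(-123, -134) + (14520/((587 + 4941) + 3787) + 10318/(-3220))) + 16043 = (-123 + (14520/((587 + 4941) + 3787) + 10318/(-3220))) + 16043 = (-123 + (14520/(5528 + 3787) + 10318*(-1/3220))) + 16043 = (-123 + (14520/9315 - 737/230)) + 16043 = (-123 + (14520*(1/9315) - 737/230)) + 16043 = (-123 + (968/621 - 737/230)) + 16043 = (-123 - 10219/6210) + 16043 = -774049/6210 + 16043 = 98852981/6210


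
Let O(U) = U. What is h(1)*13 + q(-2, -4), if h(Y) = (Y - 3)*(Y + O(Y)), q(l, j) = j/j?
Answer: -51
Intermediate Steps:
q(l, j) = 1
h(Y) = 2*Y*(-3 + Y) (h(Y) = (Y - 3)*(Y + Y) = (-3 + Y)*(2*Y) = 2*Y*(-3 + Y))
h(1)*13 + q(-2, -4) = (2*1*(-3 + 1))*13 + 1 = (2*1*(-2))*13 + 1 = -4*13 + 1 = -52 + 1 = -51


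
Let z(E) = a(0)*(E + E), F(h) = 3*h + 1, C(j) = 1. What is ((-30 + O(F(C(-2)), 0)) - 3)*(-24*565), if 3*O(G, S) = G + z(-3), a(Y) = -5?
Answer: 293800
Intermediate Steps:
F(h) = 1 + 3*h
z(E) = -10*E (z(E) = -5*(E + E) = -10*E)
O(G, S) = 10 + G/3 (O(G, S) = (G - 10*(-3))/3 = (G + 30)/3 = (30 + G)/3 = 10 + G/3)
((-30 + O(F(C(-2)), 0)) - 3)*(-24*565) = ((-30 + (10 + (1 + 3*1)/3)) - 3)*(-24*565) = ((-30 + (10 + (1 + 3)/3)) - 3)*(-13560) = ((-30 + (10 + (⅓)*4)) - 3)*(-13560) = ((-30 + (10 + 4/3)) - 3)*(-13560) = ((-30 + 34/3) - 3)*(-13560) = (-56/3 - 3)*(-13560) = -65/3*(-13560) = 293800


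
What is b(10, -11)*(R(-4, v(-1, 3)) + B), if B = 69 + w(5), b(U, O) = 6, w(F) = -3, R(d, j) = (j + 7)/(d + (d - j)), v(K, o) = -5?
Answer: 392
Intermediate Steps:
R(d, j) = (7 + j)/(-j + 2*d)
B = 66 (B = 69 - 3 = 66)
b(10, -11)*(R(-4, v(-1, 3)) + B) = 6*((7 - 5)/(-1*(-5) + 2*(-4)) + 66) = 6*(2/(5 - 8) + 66) = 6*(2/(-3) + 66) = 6*(-⅓*2 + 66) = 6*(-⅔ + 66) = 6*(196/3) = 392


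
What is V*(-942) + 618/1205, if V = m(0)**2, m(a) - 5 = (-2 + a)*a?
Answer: -28377132/1205 ≈ -23550.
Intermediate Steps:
m(a) = 5 + a*(-2 + a) (m(a) = 5 + (-2 + a)*a = 5 + a*(-2 + a))
V = 25 (V = (5 + 0**2 - 2*0)**2 = (5 + 0 + 0)**2 = 5**2 = 25)
V*(-942) + 618/1205 = 25*(-942) + 618/1205 = -23550 + 618*(1/1205) = -23550 + 618/1205 = -28377132/1205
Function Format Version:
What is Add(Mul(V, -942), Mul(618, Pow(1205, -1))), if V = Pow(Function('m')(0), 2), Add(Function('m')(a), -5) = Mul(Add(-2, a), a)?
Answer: Rational(-28377132, 1205) ≈ -23550.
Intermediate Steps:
Function('m')(a) = Add(5, Mul(a, Add(-2, a))) (Function('m')(a) = Add(5, Mul(Add(-2, a), a)) = Add(5, Mul(a, Add(-2, a))))
V = 25 (V = Pow(Add(5, Pow(0, 2), Mul(-2, 0)), 2) = Pow(Add(5, 0, 0), 2) = Pow(5, 2) = 25)
Add(Mul(V, -942), Mul(618, Pow(1205, -1))) = Add(Mul(25, -942), Mul(618, Pow(1205, -1))) = Add(-23550, Mul(618, Rational(1, 1205))) = Add(-23550, Rational(618, 1205)) = Rational(-28377132, 1205)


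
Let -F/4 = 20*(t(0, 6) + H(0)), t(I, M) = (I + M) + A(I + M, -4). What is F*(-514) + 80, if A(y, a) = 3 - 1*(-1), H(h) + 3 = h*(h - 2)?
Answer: 287920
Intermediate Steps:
H(h) = -3 + h*(-2 + h) (H(h) = -3 + h*(h - 2) = -3 + h*(-2 + h))
A(y, a) = 4 (A(y, a) = 3 + 1 = 4)
t(I, M) = 4 + I + M (t(I, M) = (I + M) + 4 = 4 + I + M)
F = -560 (F = -80*((4 + 0 + 6) + (-3 + 0² - 2*0)) = -80*(10 + (-3 + 0 + 0)) = -80*(10 - 3) = -80*7 = -4*140 = -560)
F*(-514) + 80 = -560*(-514) + 80 = 287840 + 80 = 287920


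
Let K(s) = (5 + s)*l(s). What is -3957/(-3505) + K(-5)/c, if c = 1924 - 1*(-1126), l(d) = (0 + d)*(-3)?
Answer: 3957/3505 ≈ 1.1290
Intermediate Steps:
l(d) = -3*d (l(d) = d*(-3) = -3*d)
c = 3050 (c = 1924 + 1126 = 3050)
K(s) = -3*s*(5 + s) (K(s) = (5 + s)*(-3*s) = -3*s*(5 + s))
-3957/(-3505) + K(-5)/c = -3957/(-3505) - 3*(-5)*(5 - 5)/3050 = -3957*(-1/3505) - 3*(-5)*0*(1/3050) = 3957/3505 + 0*(1/3050) = 3957/3505 + 0 = 3957/3505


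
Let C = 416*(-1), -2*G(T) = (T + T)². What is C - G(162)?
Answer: 52072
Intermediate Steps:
G(T) = -2*T² (G(T) = -(T + T)²/2 = -4*T²/2 = -2*T²)
C = -416
C - G(162) = -416 - (-2)*162² = -416 - (-2)*26244 = -416 - 1*(-52488) = -416 + 52488 = 52072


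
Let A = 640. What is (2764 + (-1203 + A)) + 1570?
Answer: 3771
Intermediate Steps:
(2764 + (-1203 + A)) + 1570 = (2764 + (-1203 + 640)) + 1570 = (2764 - 563) + 1570 = 2201 + 1570 = 3771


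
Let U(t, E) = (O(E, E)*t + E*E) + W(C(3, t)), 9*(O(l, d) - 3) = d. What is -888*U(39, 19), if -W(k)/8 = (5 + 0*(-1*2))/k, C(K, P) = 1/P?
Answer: 887704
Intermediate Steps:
O(l, d) = 3 + d/9
W(k) = -40/k (W(k) = -8*(5 + 0*(-1*2))/k = -8*(5 + 0*(-2))/k = -8*(5 + 0)/k = -40/k)
U(t, E) = E**2 - 40*t + t*(3 + E/9) (U(t, E) = ((3 + E/9)*t + E*E) - 40*t = (t*(3 + E/9) + E**2) - 40*t = (E**2 + t*(3 + E/9)) - 40*t = E**2 - 40*t + t*(3 + E/9))
-888*U(39, 19) = -888*(19**2 - 37*39 + (1/9)*19*39) = -888*(361 - 1443 + 247/3) = -888*(-2999/3) = 887704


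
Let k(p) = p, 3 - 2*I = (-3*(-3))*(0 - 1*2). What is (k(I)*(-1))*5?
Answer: -105/2 ≈ -52.500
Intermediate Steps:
I = 21/2 (I = 3/2 - (-3*(-3))*(0 - 1*2)/2 = 3/2 - 9*(0 - 2)/2 = 3/2 - 9*(-2)/2 = 3/2 - ½*(-18) = 3/2 + 9 = 21/2 ≈ 10.500)
(k(I)*(-1))*5 = ((21/2)*(-1))*5 = -21/2*5 = -105/2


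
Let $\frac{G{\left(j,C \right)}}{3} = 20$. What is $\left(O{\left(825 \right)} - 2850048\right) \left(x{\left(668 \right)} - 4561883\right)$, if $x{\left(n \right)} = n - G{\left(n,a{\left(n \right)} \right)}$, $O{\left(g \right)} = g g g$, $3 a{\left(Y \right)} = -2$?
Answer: $-2548227329730675$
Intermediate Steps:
$a{\left(Y \right)} = - \frac{2}{3}$ ($a{\left(Y \right)} = \frac{1}{3} \left(-2\right) = - \frac{2}{3}$)
$G{\left(j,C \right)} = 60$ ($G{\left(j,C \right)} = 3 \cdot 20 = 60$)
$O{\left(g \right)} = g^{3}$ ($O{\left(g \right)} = g^{2} g = g^{3}$)
$x{\left(n \right)} = -60 + n$ ($x{\left(n \right)} = n - 60 = -60 + n$)
$\left(O{\left(825 \right)} - 2850048\right) \left(x{\left(668 \right)} - 4561883\right) = \left(825^{3} - 2850048\right) \left(\left(-60 + 668\right) - 4561883\right) = \left(561515625 - 2850048\right) \left(608 - 4561883\right) = 558665577 \left(-4561275\right) = -2548227329730675$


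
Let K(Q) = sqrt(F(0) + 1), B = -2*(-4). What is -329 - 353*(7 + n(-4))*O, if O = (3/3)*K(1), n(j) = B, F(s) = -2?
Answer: -329 - 5295*I ≈ -329.0 - 5295.0*I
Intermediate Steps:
B = 8
n(j) = 8
K(Q) = I (K(Q) = sqrt(-2 + 1) = sqrt(-1) = I)
O = I (O = (3/3)*I = (3*(1/3))*I = 1*I = I ≈ 1.0*I)
-329 - 353*(7 + n(-4))*O = -329 - 353*(7 + 8)*I = -329 - 5295*I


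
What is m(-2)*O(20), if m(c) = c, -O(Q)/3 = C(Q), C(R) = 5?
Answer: 30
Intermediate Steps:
O(Q) = -15 (O(Q) = -3*5 = -15)
m(-2)*O(20) = -2*(-15) = 30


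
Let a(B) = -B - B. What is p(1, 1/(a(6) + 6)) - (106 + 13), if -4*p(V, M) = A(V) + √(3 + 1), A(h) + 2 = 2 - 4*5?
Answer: -229/2 ≈ -114.50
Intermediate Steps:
a(B) = -2*B
A(h) = -20 (A(h) = -2 + (2 - 4*5) = -2 + (2 - 20) = -2 - 18 = -20)
p(V, M) = 9/2 (p(V, M) = -(-20 + √(3 + 1))/4 = -(-20 + √4)/4 = -(-20 + 2)/4 = -¼*(-18) = 9/2)
p(1, 1/(a(6) + 6)) - (106 + 13) = 9/2 - (106 + 13) = 9/2 - 1*119 = 9/2 - 119 = -229/2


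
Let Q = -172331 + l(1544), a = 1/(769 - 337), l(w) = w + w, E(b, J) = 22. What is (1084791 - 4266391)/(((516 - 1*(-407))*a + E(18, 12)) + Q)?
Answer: 33523200/1782989 ≈ 18.802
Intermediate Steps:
l(w) = 2*w
a = 1/432 ≈ 0.0023148
Q = -169243 (Q = -172331 + 2*1544 = -172331 + 3088 = -169243)
(1084791 - 4266391)/(((516 - 1*(-407))*a + E(18, 12)) + Q) = (1084791 - 4266391)/(((516 - 1*(-407))*(1/432) + 22) - 169243) = -3181600/(((516 + 407)*(1/432) + 22) - 169243) = -3181600/((923*(1/432) + 22) - 169243) = -3181600/((923/432 + 22) - 169243) = -3181600/(10427/432 - 169243) = -3181600/(-73102549/432) = -3181600*(-432/73102549) = 33523200/1782989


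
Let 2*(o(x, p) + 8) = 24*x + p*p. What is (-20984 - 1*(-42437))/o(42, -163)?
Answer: 14302/9187 ≈ 1.5568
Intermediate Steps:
o(x, p) = -8 + p**2/2 + 12*x (o(x, p) = -8 + (24*x + p*p)/2 = -8 + (24*x + p**2)/2 = -8 + (p**2 + 24*x)/2 = -8 + (p**2/2 + 12*x) = -8 + p**2/2 + 12*x)
(-20984 - 1*(-42437))/o(42, -163) = (-20984 - 1*(-42437))/(-8 + (1/2)*(-163)**2 + 12*42) = (-20984 + 42437)/(-8 + (1/2)*26569 + 504) = 21453/(-8 + 26569/2 + 504) = 21453/(27561/2) = 21453*(2/27561) = 14302/9187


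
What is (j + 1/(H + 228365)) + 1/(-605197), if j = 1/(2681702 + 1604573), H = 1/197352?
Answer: 346039245366788082/116908980400831380510175 ≈ 2.9599e-6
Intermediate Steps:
H = 1/197352 ≈ 5.0671e-6
j = 1/4286275 ≈ 2.3330e-7
(j + 1/(H + 228365)) + 1/(-605197) = (1/4286275 + 1/(1/197352 + 228365)) + 1/(-605197) = (1/4286275 + 1/(45068289481/197352)) - 1/605197 = (1/4286275 + 197352/45068289481) - 1/605197 = 890973233281/193175082495173275 - 1/605197 = 346039245366788082/116908980400831380510175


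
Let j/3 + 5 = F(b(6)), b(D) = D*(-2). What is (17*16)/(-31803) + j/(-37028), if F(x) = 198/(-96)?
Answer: -150364639/18841623744 ≈ -0.0079805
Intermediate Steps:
b(D) = -2*D
F(x) = -33/16 (F(x) = 198*(-1/96) = -33/16)
j = -339/16 (j = -15 + 3*(-33/16) = -15 - 99/16 = -339/16 ≈ -21.188)
(17*16)/(-31803) + j/(-37028) = (17*16)/(-31803) - 339/16/(-37028) = 272*(-1/31803) - 339/16*(-1/37028) = -272/31803 + 339/592448 = -150364639/18841623744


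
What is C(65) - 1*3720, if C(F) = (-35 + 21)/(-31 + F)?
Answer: -63247/17 ≈ -3720.4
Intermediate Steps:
C(F) = -14/(-31 + F)
C(65) - 1*3720 = -14/(-31 + 65) - 1*3720 = -14/34 - 3720 = -14*1/34 - 3720 = -7/17 - 3720 = -63247/17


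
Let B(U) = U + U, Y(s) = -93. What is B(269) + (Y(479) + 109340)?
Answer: 109785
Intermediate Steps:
B(U) = 2*U
B(269) + (Y(479) + 109340) = 2*269 + (-93 + 109340) = 538 + 109247 = 109785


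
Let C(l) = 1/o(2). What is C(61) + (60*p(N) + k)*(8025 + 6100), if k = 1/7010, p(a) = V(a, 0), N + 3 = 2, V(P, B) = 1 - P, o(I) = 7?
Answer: 16634751177/9814 ≈ 1.6950e+6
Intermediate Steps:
N = -1 (N = -3 + 2 = -1)
p(a) = 1 - a
k = 1/7010 ≈ 0.00014265
C(l) = ⅐ (C(l) = 1/7 = ⅐)
C(61) + (60*p(N) + k)*(8025 + 6100) = ⅐ + (60*(1 - 1*(-1)) + 1/7010)*(8025 + 6100) = ⅐ + (60*(1 + 1) + 1/7010)*14125 = ⅐ + (60*2 + 1/7010)*14125 = ⅐ + (120 + 1/7010)*14125 = ⅐ + (841201/7010)*14125 = ⅐ + 2376392825/1402 = 16634751177/9814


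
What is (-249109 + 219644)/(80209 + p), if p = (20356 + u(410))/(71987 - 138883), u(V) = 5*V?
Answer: -985545320/2682819429 ≈ -0.36735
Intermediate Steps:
p = -11203/33448 (p = (20356 + 5*410)/(71987 - 138883) = (20356 + 2050)/(-66896) = 22406*(-1/66896) = -11203/33448 ≈ -0.33494)
(-249109 + 219644)/(80209 + p) = (-249109 + 219644)/(80209 - 11203/33448) = -29465/2682819429/33448 = -29465*33448/2682819429 = -985545320/2682819429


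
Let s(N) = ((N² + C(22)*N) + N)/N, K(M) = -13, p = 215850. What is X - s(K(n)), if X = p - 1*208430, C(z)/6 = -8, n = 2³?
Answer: 7480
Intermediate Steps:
n = 8
C(z) = -48 (C(z) = 6*(-8) = -48)
s(N) = (N² - 47*N)/N (s(N) = ((N² - 48*N) + N)/N = (N² - 47*N)/N)
X = 7420 (X = 215850 - 1*208430 = 215850 - 208430 = 7420)
X - s(K(n)) = 7420 - (-47 - 13) = 7420 - 1*(-60) = 7420 + 60 = 7480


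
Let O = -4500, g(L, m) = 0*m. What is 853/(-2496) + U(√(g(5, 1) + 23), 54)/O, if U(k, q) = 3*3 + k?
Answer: -107249/312000 - √23/4500 ≈ -0.34481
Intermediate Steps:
g(L, m) = 0
U(k, q) = 9 + k
853/(-2496) + U(√(g(5, 1) + 23), 54)/O = 853/(-2496) + (9 + √(0 + 23))/(-4500) = 853*(-1/2496) + (9 + √23)*(-1/4500) = -853/2496 + (-1/500 - √23/4500) = -107249/312000 - √23/4500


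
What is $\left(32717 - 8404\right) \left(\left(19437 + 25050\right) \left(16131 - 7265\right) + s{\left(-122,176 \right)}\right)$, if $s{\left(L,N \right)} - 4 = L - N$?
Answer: $9589568665224$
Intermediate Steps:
$s{\left(L,N \right)} = 4 + L - N$ ($s{\left(L,N \right)} = 4 + \left(L - N\right) = 4 + L - N$)
$\left(32717 - 8404\right) \left(\left(19437 + 25050\right) \left(16131 - 7265\right) + s{\left(-122,176 \right)}\right) = \left(32717 - 8404\right) \left(\left(19437 + 25050\right) \left(16131 - 7265\right) - 294\right) = 24313 \left(44487 \cdot 8866 - 294\right) = 24313 \left(394421742 - 294\right) = 24313 \cdot 394421448 = 9589568665224$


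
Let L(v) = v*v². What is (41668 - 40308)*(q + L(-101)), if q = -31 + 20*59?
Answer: -1399646720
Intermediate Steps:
L(v) = v³
q = 1149 (q = -31 + 1180 = 1149)
(41668 - 40308)*(q + L(-101)) = (41668 - 40308)*(1149 + (-101)³) = 1360*(1149 - 1030301) = 1360*(-1029152) = -1399646720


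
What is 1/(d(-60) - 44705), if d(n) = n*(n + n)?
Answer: -1/37505 ≈ -2.6663e-5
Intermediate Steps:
d(n) = 2*n**2 (d(n) = n*(2*n) = 2*n**2)
1/(d(-60) - 44705) = 1/(2*(-60)**2 - 44705) = 1/(2*3600 - 44705) = 1/(7200 - 44705) = 1/(-37505) = -1/37505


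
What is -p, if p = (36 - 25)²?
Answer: -121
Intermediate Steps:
p = 121 (p = 11² = 121)
-p = -1*121 = -121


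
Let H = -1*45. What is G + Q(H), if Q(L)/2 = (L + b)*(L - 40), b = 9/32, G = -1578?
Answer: 96387/16 ≈ 6024.2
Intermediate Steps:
b = 9/32 (b = 9*(1/32) = 9/32 ≈ 0.28125)
H = -45
Q(L) = 2*(-40 + L)*(9/32 + L) (Q(L) = 2*((L + 9/32)*(L - 40)) = 2*((9/32 + L)*(-40 + L)) = 2*((-40 + L)*(9/32 + L)) = 2*(-40 + L)*(9/32 + L))
G + Q(H) = -1578 + (-45/2 + 2*(-45)**2 - 1271/16*(-45)) = -1578 + (-45/2 + 2*2025 + 57195/16) = -1578 + (-45/2 + 4050 + 57195/16) = -1578 + 121635/16 = 96387/16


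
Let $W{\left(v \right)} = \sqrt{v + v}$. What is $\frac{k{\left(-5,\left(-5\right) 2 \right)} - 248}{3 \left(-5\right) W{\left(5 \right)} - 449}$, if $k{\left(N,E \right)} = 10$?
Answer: $\frac{106862}{199351} - \frac{3570 \sqrt{10}}{199351} \approx 0.47942$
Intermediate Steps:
$W{\left(v \right)} = \sqrt{2} \sqrt{v}$ ($W{\left(v \right)} = \sqrt{2 v} = \sqrt{2} \sqrt{v}$)
$\frac{k{\left(-5,\left(-5\right) 2 \right)} - 248}{3 \left(-5\right) W{\left(5 \right)} - 449} = \frac{10 - 248}{3 \left(-5\right) \sqrt{2} \sqrt{5} - 449} = - \frac{238}{- 15 \sqrt{10} - 449} = - \frac{238}{-449 - 15 \sqrt{10}}$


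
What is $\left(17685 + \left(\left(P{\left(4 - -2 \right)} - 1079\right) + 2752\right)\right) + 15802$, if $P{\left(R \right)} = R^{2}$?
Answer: $35196$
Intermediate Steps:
$\left(17685 + \left(\left(P{\left(4 - -2 \right)} - 1079\right) + 2752\right)\right) + 15802 = \left(17685 + \left(\left(\left(4 - -2\right)^{2} - 1079\right) + 2752\right)\right) + 15802 = \left(17685 + \left(\left(\left(4 + 2\right)^{2} - 1079\right) + 2752\right)\right) + 15802 = \left(17685 + \left(\left(6^{2} - 1079\right) + 2752\right)\right) + 15802 = \left(17685 + \left(\left(36 - 1079\right) + 2752\right)\right) + 15802 = \left(17685 + \left(-1043 + 2752\right)\right) + 15802 = \left(17685 + 1709\right) + 15802 = 19394 + 15802 = 35196$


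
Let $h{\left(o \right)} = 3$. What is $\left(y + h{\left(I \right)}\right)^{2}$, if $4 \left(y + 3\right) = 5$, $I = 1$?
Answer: $\frac{25}{16} \approx 1.5625$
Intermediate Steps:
$y = - \frac{7}{4}$ ($y = -3 + \frac{1}{4} \cdot 5 = -3 + \frac{5}{4} = - \frac{7}{4} \approx -1.75$)
$\left(y + h{\left(I \right)}\right)^{2} = \left(- \frac{7}{4} + 3\right)^{2} = \left(\frac{5}{4}\right)^{2} = \frac{25}{16}$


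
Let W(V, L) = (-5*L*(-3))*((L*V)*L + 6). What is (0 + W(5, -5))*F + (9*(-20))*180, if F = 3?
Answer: -61875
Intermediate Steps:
W(V, L) = 15*L*(6 + V*L**2) (W(V, L) = (-(-15)*L)*(V*L**2 + 6) = (15*L)*(6 + V*L**2) = 15*L*(6 + V*L**2))
(0 + W(5, -5))*F + (9*(-20))*180 = (0 + 15*(-5)*(6 + 5*(-5)**2))*3 + (9*(-20))*180 = (0 + 15*(-5)*(6 + 5*25))*3 - 180*180 = (0 + 15*(-5)*(6 + 125))*3 - 32400 = (0 + 15*(-5)*131)*3 - 32400 = (0 - 9825)*3 - 32400 = -9825*3 - 32400 = -29475 - 32400 = -61875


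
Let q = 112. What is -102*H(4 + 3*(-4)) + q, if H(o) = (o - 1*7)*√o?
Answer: 112 + 3060*I*√2 ≈ 112.0 + 4327.5*I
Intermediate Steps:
H(o) = √o*(-7 + o) (H(o) = (o - 7)*√o = (-7 + o)*√o = √o*(-7 + o))
-102*H(4 + 3*(-4)) + q = -102*√(4 + 3*(-4))*(-7 + (4 + 3*(-4))) + 112 = -102*√(4 - 12)*(-7 + (4 - 12)) + 112 = -102*√(-8)*(-7 - 8) + 112 = -102*2*I*√2*(-15) + 112 = -(-3060)*I*√2 + 112 = 3060*I*√2 + 112 = 112 + 3060*I*√2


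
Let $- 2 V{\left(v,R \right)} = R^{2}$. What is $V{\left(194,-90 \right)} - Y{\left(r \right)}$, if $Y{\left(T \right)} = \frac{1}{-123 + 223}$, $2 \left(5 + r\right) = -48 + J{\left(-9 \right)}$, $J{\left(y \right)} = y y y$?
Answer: $- \frac{405001}{100} \approx -4050.0$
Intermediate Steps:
$V{\left(v,R \right)} = - \frac{R^{2}}{2}$
$J{\left(y \right)} = y^{3}$ ($J{\left(y \right)} = y^{2} y = y^{3}$)
$r = - \frac{787}{2}$ ($r = -5 + \frac{-48 + \left(-9\right)^{3}}{2} = -5 + \frac{-48 - 729}{2} = -5 + \frac{1}{2} \left(-777\right) = -5 - \frac{777}{2} = - \frac{787}{2} \approx -393.5$)
$Y{\left(T \right)} = \frac{1}{100}$
$V{\left(194,-90 \right)} - Y{\left(r \right)} = - \frac{\left(-90\right)^{2}}{2} - \frac{1}{100} = \left(- \frac{1}{2}\right) 8100 - \frac{1}{100} = -4050 - \frac{1}{100} = - \frac{405001}{100}$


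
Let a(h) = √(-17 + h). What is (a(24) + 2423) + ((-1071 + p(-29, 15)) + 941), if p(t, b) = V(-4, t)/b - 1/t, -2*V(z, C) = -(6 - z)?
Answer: 199523/87 + √7 ≈ 2296.0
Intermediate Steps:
V(z, C) = 3 - z/2 (V(z, C) = -(-1)*(6 - z)/2 = -(-6 + z)/2 = 3 - z/2)
p(t, b) = -1/t + 5/b (p(t, b) = (3 - ½*(-4))/b - 1/t = (3 + 2)/b - 1/t = 5/b - 1/t = -1/t + 5/b)
(a(24) + 2423) + ((-1071 + p(-29, 15)) + 941) = (√(-17 + 24) + 2423) + ((-1071 + (-1/(-29) + 5/15)) + 941) = (√7 + 2423) + ((-1071 + (-1*(-1/29) + 5*(1/15))) + 941) = (2423 + √7) + ((-1071 + (1/29 + ⅓)) + 941) = (2423 + √7) + ((-1071 + 32/87) + 941) = (2423 + √7) + (-93145/87 + 941) = (2423 + √7) - 11278/87 = 199523/87 + √7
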